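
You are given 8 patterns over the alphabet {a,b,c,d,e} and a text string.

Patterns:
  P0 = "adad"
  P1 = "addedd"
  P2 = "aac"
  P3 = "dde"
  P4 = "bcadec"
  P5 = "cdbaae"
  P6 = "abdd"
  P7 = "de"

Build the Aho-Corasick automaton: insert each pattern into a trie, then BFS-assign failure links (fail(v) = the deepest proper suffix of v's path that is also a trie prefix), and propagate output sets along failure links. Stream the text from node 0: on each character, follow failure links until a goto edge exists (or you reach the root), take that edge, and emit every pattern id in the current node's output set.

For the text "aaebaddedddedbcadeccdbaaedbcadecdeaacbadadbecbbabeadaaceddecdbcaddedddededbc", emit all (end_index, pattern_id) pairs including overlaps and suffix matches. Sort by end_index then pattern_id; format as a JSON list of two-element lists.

Construct AC machine:
Trie nodes:
  0='ε' goto a→1 b→14 c→20 d→11
  1='a' goto a→9 b→26 d→2
  2='ad' goto a→3 d→5
  3='ada' goto d→4
  4='adad' goto ·  [P0 ends]
  5='add' goto e→6
  6='adde' goto d→7
  7='added' goto d→8
  8='addedd' goto ·  [P1 ends]
  9='aa' goto c→10
  10='aac' goto ·  [P2 ends]
  11='d' goto d→12 e→29
  12='dd' goto e→13
  13='dde' goto ·  [P3 ends]
  14='b' goto c→15
  15='bc' goto a→16
  16='bca' goto d→17
  17='bcad' goto e→18
  18='bcade' goto c→19
  19='bcadec' goto ·  [P4 ends]
  20='c' goto d→21
  21='cd' goto b→22
  22='cdb' goto a→23
  23='cdba' goto a→24
  24='cdbaa' goto e→25
  25='cdbaae' goto ·  [P5 ends]
  26='ab' goto d→27
  27='abd' goto d→28
  28='abdd' goto ·  [P6 ends]
  29='de' goto ·  [P7 ends]

BFS fail/out derivation:
  fail(1) 'a': from fail(0)=0 chase 'a': 0 ⇒ 0;  out=∅∪out(0)=∅
  fail(11) 'd': from fail(0)=0 chase 'd': 0 ⇒ 0;  out=∅∪out(0)=∅
  fail(14) 'b': from fail(0)=0 chase 'b': 0 ⇒ 0;  out=∅∪out(0)=∅
  fail(20) 'c': from fail(0)=0 chase 'c': 0 ⇒ 0;  out=∅∪out(0)=∅
  fail(2) 'ad': from fail(1)=0 chase 'd': 0 ⇒ 11;  out=∅∪out(11)=∅
  fail(9) 'aa': from fail(1)=0 chase 'a': 0 ⇒ 1;  out=∅∪out(1)=∅
  fail(12) 'dd': from fail(11)=0 chase 'd': 0 ⇒ 11;  out=∅∪out(11)=∅
  fail(15) 'bc': from fail(14)=0 chase 'c': 0 ⇒ 20;  out=∅∪out(20)=∅
  fail(21) 'cd': from fail(20)=0 chase 'd': 0 ⇒ 11;  out=∅∪out(11)=∅
  fail(26) 'ab': from fail(1)=0 chase 'b': 0 ⇒ 14;  out=∅∪out(14)=∅
  fail(29) 'de': from fail(11)=0 chase 'e': 0 ⇒ 0;  out={7}∪out(0)={7}
  fail(3) 'ada': from fail(2)=11 chase 'a': 11→0 ⇒ 1;  out=∅∪out(1)=∅
  fail(5) 'add': from fail(2)=11 chase 'd': 11 ⇒ 12;  out=∅∪out(12)=∅
  fail(10) 'aac': from fail(9)=1 chase 'c': 1→0 ⇒ 20;  out={2}∪out(20)={2}
  fail(13) 'dde': from fail(12)=11 chase 'e': 11 ⇒ 29;  out={3}∪out(29)={3,7}
  fail(16) 'bca': from fail(15)=20 chase 'a': 20→0 ⇒ 1;  out=∅∪out(1)=∅
  fail(22) 'cdb': from fail(21)=11 chase 'b': 11→0 ⇒ 14;  out=∅∪out(14)=∅
  fail(27) 'abd': from fail(26)=14 chase 'd': 14→0 ⇒ 11;  out=∅∪out(11)=∅
  fail(4) 'adad': from fail(3)=1 chase 'd': 1 ⇒ 2;  out={0}∪out(2)={0}
  fail(6) 'adde': from fail(5)=12 chase 'e': 12 ⇒ 13;  out=∅∪out(13)={3,7}
  fail(17) 'bcad': from fail(16)=1 chase 'd': 1 ⇒ 2;  out=∅∪out(2)=∅
  fail(23) 'cdba': from fail(22)=14 chase 'a': 14→0 ⇒ 1;  out=∅∪out(1)=∅
  fail(28) 'abdd': from fail(27)=11 chase 'd': 11 ⇒ 12;  out={6}∪out(12)={6}
  fail(7) 'added': from fail(6)=13 chase 'd': 13→29→0 ⇒ 11;  out=∅∪out(11)=∅
  fail(18) 'bcade': from fail(17)=2 chase 'e': 2→11 ⇒ 29;  out=∅∪out(29)={7}
  fail(24) 'cdbaa': from fail(23)=1 chase 'a': 1 ⇒ 9;  out=∅∪out(9)=∅
  fail(8) 'addedd': from fail(7)=11 chase 'd': 11 ⇒ 12;  out={1}∪out(12)={1}
  fail(19) 'bcadec': from fail(18)=29 chase 'c': 29→0 ⇒ 20;  out={4}∪out(20)={4}
  fail(25) 'cdbaae': from fail(24)=9 chase 'e': 9→1→0 ⇒ 0;  out={5}∪out(0)={5}

Run:
i=0 'a': node 0→1
i=1 'a': node 1→9
i=2 'e': node 9→0 ·f
i=3 'b': node 0→14
i=4 'a': node 14→1 ·f
i=5 'd': node 1→2
i=6 'd': node 2→5
i=7 'e': node 5→6  emit P3@[5:7],P7@[6:7]
i=8 'd': node 6→7
i=9 'd': node 7→8  emit P1@[4:9]
i=10 'd': node 8→12 ·f
i=11 'e': node 12→13  emit P3@[9:11],P7@[10:11]
i=12 'd': node 13→11 ·f
i=13 'b': node 11→14 ·f
i=14 'c': node 14→15
i=15 'a': node 15→16
i=16 'd': node 16→17
i=17 'e': node 17→18  emit P7@[16:17]
i=18 'c': node 18→19  emit P4@[13:18]
i=19 'c': node 19→20 ·f
i=20 'd': node 20→21
i=21 'b': node 21→22
i=22 'a': node 22→23
i=23 'a': node 23→24
i=24 'e': node 24→25  emit P5@[19:24]
i=25 'd': node 25→11 ·f
i=26 'b': node 11→14 ·f
i=27 'c': node 14→15
i=28 'a': node 15→16
i=29 'd': node 16→17
i=30 'e': node 17→18  emit P7@[29:30]
i=31 'c': node 18→19  emit P4@[26:31]
i=32 'd': node 19→21 ·f
i=33 'e': node 21→29 ·f  emit P7@[32:33]
i=34 'a': node 29→1 ·f
i=35 'a': node 1→9
i=36 'c': node 9→10  emit P2@[34:36]
i=37 'b': node 10→14 ·f
i=38 'a': node 14→1 ·f
i=39 'd': node 1→2
i=40 'a': node 2→3
i=41 'd': node 3→4  emit P0@[38:41]
i=42 'b': node 4→14 ·f
i=43 'e': node 14→0 ·f
i=44 'c': node 0→20
i=45 'b': node 20→14 ·f
i=46 'b': node 14→14 ·f
i=47 'a': node 14→1 ·f
i=48 'b': node 1→26
i=49 'e': node 26→0 ·f
i=50 'a': node 0→1
i=51 'd': node 1→2
i=52 'a': node 2→3
i=53 'a': node 3→9 ·f
i=54 'c': node 9→10  emit P2@[52:54]
i=55 'e': node 10→0 ·f
i=56 'd': node 0→11
i=57 'd': node 11→12
i=58 'e': node 12→13  emit P3@[56:58],P7@[57:58]
i=59 'c': node 13→20 ·f
i=60 'd': node 20→21
i=61 'b': node 21→22
i=62 'c': node 22→15 ·f
i=63 'a': node 15→16
i=64 'd': node 16→17
i=65 'd': node 17→5 ·f
i=66 'e': node 5→6  emit P3@[64:66],P7@[65:66]
i=67 'd': node 6→7
i=68 'd': node 7→8  emit P1@[63:68]
i=69 'd': node 8→12 ·f
i=70 'e': node 12→13  emit P3@[68:70],P7@[69:70]
i=71 'd': node 13→11 ·f
i=72 'e': node 11→29  emit P7@[71:72]
i=73 'd': node 29→11 ·f
i=74 'b': node 11→14 ·f
i=75 'c': node 14→15

All matches (sorted): [[7,3],[7,7],[9,1],[11,3],[11,7],[17,7],[18,4],[24,5],[30,7],[31,4],[33,7],[36,2],[41,0],[54,2],[58,3],[58,7],[66,3],[66,7],[68,1],[70,3],[70,7],[72,7]]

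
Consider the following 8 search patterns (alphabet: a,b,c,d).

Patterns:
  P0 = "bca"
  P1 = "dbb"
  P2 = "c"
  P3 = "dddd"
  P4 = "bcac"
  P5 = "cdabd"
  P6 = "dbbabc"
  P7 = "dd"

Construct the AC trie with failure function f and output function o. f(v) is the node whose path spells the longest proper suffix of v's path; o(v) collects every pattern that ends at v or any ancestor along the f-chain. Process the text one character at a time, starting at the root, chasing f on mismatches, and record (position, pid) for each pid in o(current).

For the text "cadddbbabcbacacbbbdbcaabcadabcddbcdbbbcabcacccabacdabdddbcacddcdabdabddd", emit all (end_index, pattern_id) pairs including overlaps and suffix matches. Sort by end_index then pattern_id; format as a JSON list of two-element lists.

Build:
Trie nodes:
  n0 'ε': b→1 c→7 d→4
  n1 'b': c→2
  n2 'bc': a→3
  n3 'bca': c→11  ←P0
  n4 'd': b→5 d→8
  n5 'db': b→6
  n6 'dbb': a→16  ←P1
  n7 'c': d→12  ←P2
  n8 'dd': d→9  ←P7
  n9 'ddd': d→10
  n10 'dddd': ·  ←P3
  n11 'bcac': ·  ←P4
  n12 'cd': a→13
  n13 'cda': b→14
  n14 'cdab': d→15
  n15 'cdabd': ·  ←P5
  n16 'dbba': b→17
  n17 'dbbab': c→18
  n18 'dbbabc': ·  ←P6

BFS fail/out derivation:
  n1('b'): parent n0 fail=0; on 'b' 0 → fail=0;  out ∅∪∅=∅
  n4('d'): parent n0 fail=0; on 'd' 0 → fail=0;  out ∅∪∅=∅
  n7('c'): parent n0 fail=0; on 'c' 0 → fail=0;  out {2}∪∅={2}
  n2('bc'): parent n1 fail=0; on 'c' 0 → fail=7;  out ∅∪{2}={2}
  n5('db'): parent n4 fail=0; on 'b' 0 → fail=1;  out ∅∪∅=∅
  n8('dd'): parent n4 fail=0; on 'd' 0 → fail=4;  out {7}∪∅={7}
  n12('cd'): parent n7 fail=0; on 'd' 0 → fail=4;  out ∅∪∅=∅
  n3('bca'): parent n2 fail=7; on 'a' 7→0 → fail=0;  out {0}∪∅={0}
  n6('dbb'): parent n5 fail=1; on 'b' 1→0 → fail=1;  out {1}∪∅={1}
  n9('ddd'): parent n8 fail=4; on 'd' 4 → fail=8;  out ∅∪{7}={7}
  n13('cda'): parent n12 fail=4; on 'a' 4→0 → fail=0;  out ∅∪∅=∅
  n10('dddd'): parent n9 fail=8; on 'd' 8 → fail=9;  out {3}∪{7}={3,7}
  n11('bcac'): parent n3 fail=0; on 'c' 0 → fail=7;  out {4}∪{2}={2,4}
  n14('cdab'): parent n13 fail=0; on 'b' 0 → fail=1;  out ∅∪∅=∅
  n16('dbba'): parent n6 fail=1; on 'a' 1→0 → fail=0;  out ∅∪∅=∅
  n15('cdabd'): parent n14 fail=1; on 'd' 1→0 → fail=4;  out {5}∪∅={5}
  n17('dbbab'): parent n16 fail=0; on 'b' 0 → fail=1;  out ∅∪∅=∅
  n18('dbbabc'): parent n17 fail=1; on 'c' 1 → fail=2;  out {6}∪{2}={2,6}

Text stream:
i=0 'c': node 0→7  → match P2@[0:0]
i=1 'a': node 7→0 (fail-walked)
i=2 'd': node 0→4
i=3 'd': node 4→8  → match P7@[2:3]
i=4 'd': node 8→9  → match P7@[3:4]
i=5 'b': node 9→5 (fail-walked)
i=6 'b': node 5→6  → match P1@[4:6]
i=7 'a': node 6→16
i=8 'b': node 16→17
i=9 'c': node 17→18  → match P2@[9:9],P6@[4:9]
i=10 'b': node 18→1 (fail-walked)
i=11 'a': node 1→0 (fail-walked)
i=12 'c': node 0→7  → match P2@[12:12]
i=13 'a': node 7→0 (fail-walked)
i=14 'c': node 0→7  → match P2@[14:14]
i=15 'b': node 7→1 (fail-walked)
i=16 'b': node 1→1 (fail-walked)
i=17 'b': node 1→1 (fail-walked)
i=18 'd': node 1→4 (fail-walked)
i=19 'b': node 4→5
i=20 'c': node 5→2 (fail-walked)  → match P2@[20:20]
i=21 'a': node 2→3  → match P0@[19:21]
i=22 'a': node 3→0 (fail-walked)
i=23 'b': node 0→1
i=24 'c': node 1→2  → match P2@[24:24]
i=25 'a': node 2→3  → match P0@[23:25]
i=26 'd': node 3→4 (fail-walked)
i=27 'a': node 4→0 (fail-walked)
i=28 'b': node 0→1
i=29 'c': node 1→2  → match P2@[29:29]
i=30 'd': node 2→12 (fail-walked)
i=31 'd': node 12→8 (fail-walked)  → match P7@[30:31]
i=32 'b': node 8→5 (fail-walked)
i=33 'c': node 5→2 (fail-walked)  → match P2@[33:33]
i=34 'd': node 2→12 (fail-walked)
i=35 'b': node 12→5 (fail-walked)
i=36 'b': node 5→6  → match P1@[34:36]
i=37 'b': node 6→1 (fail-walked)
i=38 'c': node 1→2  → match P2@[38:38]
i=39 'a': node 2→3  → match P0@[37:39]
i=40 'b': node 3→1 (fail-walked)
i=41 'c': node 1→2  → match P2@[41:41]
i=42 'a': node 2→3  → match P0@[40:42]
i=43 'c': node 3→11  → match P2@[43:43],P4@[40:43]
i=44 'c': node 11→7 (fail-walked)  → match P2@[44:44]
i=45 'c': node 7→7 (fail-walked)  → match P2@[45:45]
i=46 'a': node 7→0 (fail-walked)
i=47 'b': node 0→1
i=48 'a': node 1→0 (fail-walked)
i=49 'c': node 0→7  → match P2@[49:49]
i=50 'd': node 7→12
i=51 'a': node 12→13
i=52 'b': node 13→14
i=53 'd': node 14→15  → match P5@[49:53]
i=54 'd': node 15→8 (fail-walked)  → match P7@[53:54]
i=55 'd': node 8→9  → match P7@[54:55]
i=56 'b': node 9→5 (fail-walked)
i=57 'c': node 5→2 (fail-walked)  → match P2@[57:57]
i=58 'a': node 2→3  → match P0@[56:58]
i=59 'c': node 3→11  → match P2@[59:59],P4@[56:59]
i=60 'd': node 11→12 (fail-walked)
i=61 'd': node 12→8 (fail-walked)  → match P7@[60:61]
i=62 'c': node 8→7 (fail-walked)  → match P2@[62:62]
i=63 'd': node 7→12
i=64 'a': node 12→13
i=65 'b': node 13→14
i=66 'd': node 14→15  → match P5@[62:66]
i=67 'a': node 15→0 (fail-walked)
i=68 'b': node 0→1
i=69 'd': node 1→4 (fail-walked)
i=70 'd': node 4→8  → match P7@[69:70]
i=71 'd': node 8→9  → match P7@[70:71]

Matches: [[0,2],[3,7],[4,7],[6,1],[9,2],[9,6],[12,2],[14,2],[20,2],[21,0],[24,2],[25,0],[29,2],[31,7],[33,2],[36,1],[38,2],[39,0],[41,2],[42,0],[43,2],[43,4],[44,2],[45,2],[49,2],[53,5],[54,7],[55,7],[57,2],[58,0],[59,2],[59,4],[61,7],[62,2],[66,5],[70,7],[71,7]]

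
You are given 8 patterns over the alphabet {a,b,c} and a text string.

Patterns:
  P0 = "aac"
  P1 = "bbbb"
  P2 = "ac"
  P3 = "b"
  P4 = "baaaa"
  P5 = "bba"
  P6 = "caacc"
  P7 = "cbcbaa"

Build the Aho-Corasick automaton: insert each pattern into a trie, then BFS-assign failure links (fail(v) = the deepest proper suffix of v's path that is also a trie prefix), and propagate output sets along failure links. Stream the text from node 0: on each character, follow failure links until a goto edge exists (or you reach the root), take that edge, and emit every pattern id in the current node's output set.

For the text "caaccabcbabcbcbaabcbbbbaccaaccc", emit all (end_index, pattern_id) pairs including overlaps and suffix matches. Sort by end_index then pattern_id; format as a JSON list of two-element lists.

Construct AC machine:
Trie (insert patterns):
  0='ε' goto a→1 b→4 c→14
  1='a' goto a→2 c→8
  2='aa' goto c→3
  3='aac' goto ·  [P0 ends]
  4='b' goto a→9 b→5  [P3 ends]
  5='bb' goto a→13 b→6
  6='bbb' goto b→7
  7='bbbb' goto ·  [P1 ends]
  8='ac' goto ·  [P2 ends]
  9='ba' goto a→10
  10='baa' goto a→11
  11='baaa' goto a→12
  12='baaaa' goto ·  [P4 ends]
  13='bba' goto ·  [P5 ends]
  14='c' goto a→15 b→19
  15='ca' goto a→16
  16='caa' goto c→17
  17='caac' goto c→18
  18='caacc' goto ·  [P6 ends]
  19='cb' goto c→20
  20='cbc' goto b→21
  21='cbcb' goto a→22
  22='cbcba' goto a→23
  23='cbcbaa' goto ·  [P7 ends]

BFS fail/out derivation:
  n1('a'): parent n0 fail=0; on 'a' 0 → fail=0;  out ∅∪∅=∅
  n4('b'): parent n0 fail=0; on 'b' 0 → fail=0;  out {3}∪∅={3}
  n14('c'): parent n0 fail=0; on 'c' 0 → fail=0;  out ∅∪∅=∅
  n2('aa'): parent n1 fail=0; on 'a' 0 → fail=1;  out ∅∪∅=∅
  n5('bb'): parent n4 fail=0; on 'b' 0 → fail=4;  out ∅∪{3}={3}
  n8('ac'): parent n1 fail=0; on 'c' 0 → fail=14;  out {2}∪∅={2}
  n9('ba'): parent n4 fail=0; on 'a' 0 → fail=1;  out ∅∪∅=∅
  n15('ca'): parent n14 fail=0; on 'a' 0 → fail=1;  out ∅∪∅=∅
  n19('cb'): parent n14 fail=0; on 'b' 0 → fail=4;  out ∅∪{3}={3}
  n3('aac'): parent n2 fail=1; on 'c' 1 → fail=8;  out {0}∪{2}={0,2}
  n6('bbb'): parent n5 fail=4; on 'b' 4 → fail=5;  out ∅∪{3}={3}
  n10('baa'): parent n9 fail=1; on 'a' 1 → fail=2;  out ∅∪∅=∅
  n13('bba'): parent n5 fail=4; on 'a' 4 → fail=9;  out {5}∪∅={5}
  n16('caa'): parent n15 fail=1; on 'a' 1 → fail=2;  out ∅∪∅=∅
  n20('cbc'): parent n19 fail=4; on 'c' 4→0 → fail=14;  out ∅∪∅=∅
  n7('bbbb'): parent n6 fail=5; on 'b' 5 → fail=6;  out {1}∪{3}={1,3}
  n11('baaa'): parent n10 fail=2; on 'a' 2→1 → fail=2;  out ∅∪∅=∅
  n17('caac'): parent n16 fail=2; on 'c' 2 → fail=3;  out ∅∪{0,2}={0,2}
  n21('cbcb'): parent n20 fail=14; on 'b' 14 → fail=19;  out ∅∪{3}={3}
  n12('baaaa'): parent n11 fail=2; on 'a' 2→1 → fail=2;  out {4}∪∅={4}
  n18('caacc'): parent n17 fail=3; on 'c' 3→8→14→0 → fail=14;  out {6}∪∅={6}
  n22('cbcba'): parent n21 fail=19; on 'a' 19→4 → fail=9;  out ∅∪∅=∅
  n23('cbcbaa'): parent n22 fail=9; on 'a' 9 → fail=10;  out {7}∪∅={7}

Run:
[0] read 'c'  n0⇒n14
[1] read 'a'  n14⇒n15
[2] read 'a'  n15⇒n16
[3] read 'c'  n16⇒n17  → match P0@[1:3],P2@[2:3]
[4] read 'c'  n17⇒n18  → match P6@[0:4]
[5] read 'a'  n18⇒n15 ·f
[6] read 'b'  n15⇒n4 ·f  → match P3@[6:6]
[7] read 'c'  n4⇒n14 ·f
[8] read 'b'  n14⇒n19  → match P3@[8:8]
[9] read 'a'  n19⇒n9 ·f
[10] read 'b'  n9⇒n4 ·f  → match P3@[10:10]
[11] read 'c'  n4⇒n14 ·f
[12] read 'b'  n14⇒n19  → match P3@[12:12]
[13] read 'c'  n19⇒n20
[14] read 'b'  n20⇒n21  → match P3@[14:14]
[15] read 'a'  n21⇒n22
[16] read 'a'  n22⇒n23  → match P7@[11:16]
[17] read 'b'  n23⇒n4 ·f  → match P3@[17:17]
[18] read 'c'  n4⇒n14 ·f
[19] read 'b'  n14⇒n19  → match P3@[19:19]
[20] read 'b'  n19⇒n5 ·f  → match P3@[20:20]
[21] read 'b'  n5⇒n6  → match P3@[21:21]
[22] read 'b'  n6⇒n7  → match P1@[19:22],P3@[22:22]
[23] read 'a'  n7⇒n13 ·f  → match P5@[21:23]
[24] read 'c'  n13⇒n8 ·f  → match P2@[23:24]
[25] read 'c'  n8⇒n14 ·f
[26] read 'a'  n14⇒n15
[27] read 'a'  n15⇒n16
[28] read 'c'  n16⇒n17  → match P0@[26:28],P2@[27:28]
[29] read 'c'  n17⇒n18  → match P6@[25:29]
[30] read 'c'  n18⇒n14 ·f

Matches: [[3,0],[3,2],[4,6],[6,3],[8,3],[10,3],[12,3],[14,3],[16,7],[17,3],[19,3],[20,3],[21,3],[22,1],[22,3],[23,5],[24,2],[28,0],[28,2],[29,6]]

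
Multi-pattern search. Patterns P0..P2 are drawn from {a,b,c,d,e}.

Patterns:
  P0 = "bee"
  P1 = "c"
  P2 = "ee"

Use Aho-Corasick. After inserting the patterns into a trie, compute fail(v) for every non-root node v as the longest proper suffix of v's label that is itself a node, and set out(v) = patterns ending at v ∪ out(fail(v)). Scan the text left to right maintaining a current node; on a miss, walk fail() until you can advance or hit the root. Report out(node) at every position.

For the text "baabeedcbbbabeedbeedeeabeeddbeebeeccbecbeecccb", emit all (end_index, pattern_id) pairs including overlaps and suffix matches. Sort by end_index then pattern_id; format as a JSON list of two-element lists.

Build:
Trie (insert patterns):
  0='ε' goto b→1 c→4 e→5
  1='b' goto e→2
  2='be' goto e→3
  3='bee' goto ·  ←P0
  4='c' goto ·  ←P1
  5='e' goto e→6
  6='ee' goto ·  ←P2

BFS fail/out derivation:
  fail(1) 'b': from fail(0)=0 chase 'b': 0 ⇒ 0;  out=∅∪out(0)=∅
  fail(4) 'c': from fail(0)=0 chase 'c': 0 ⇒ 0;  out={1}∪out(0)={1}
  fail(5) 'e': from fail(0)=0 chase 'e': 0 ⇒ 0;  out=∅∪out(0)=∅
  fail(2) 'be': from fail(1)=0 chase 'e': 0 ⇒ 5;  out=∅∪out(5)=∅
  fail(6) 'ee': from fail(5)=0 chase 'e': 0 ⇒ 5;  out={2}∪out(5)={2}
  fail(3) 'bee': from fail(2)=5 chase 'e': 5 ⇒ 6;  out={0}∪out(6)={0,2}

Run:
i=0 'b': node 0→1
i=1 'a': node 1→0 (via fail)
i=2 'a': node 0→0
i=3 'b': node 0→1
i=4 'e': node 1→2
i=5 'e': node 2→3  → match P0@[3:5],P2@[4:5]
i=6 'd': node 3→0 (via fail)
i=7 'c': node 0→4  → match P1@[7:7]
i=8 'b': node 4→1 (via fail)
i=9 'b': node 1→1 (via fail)
i=10 'b': node 1→1 (via fail)
i=11 'a': node 1→0 (via fail)
i=12 'b': node 0→1
i=13 'e': node 1→2
i=14 'e': node 2→3  → match P0@[12:14],P2@[13:14]
i=15 'd': node 3→0 (via fail)
i=16 'b': node 0→1
i=17 'e': node 1→2
i=18 'e': node 2→3  → match P0@[16:18],P2@[17:18]
i=19 'd': node 3→0 (via fail)
i=20 'e': node 0→5
i=21 'e': node 5→6  → match P2@[20:21]
i=22 'a': node 6→0 (via fail)
i=23 'b': node 0→1
i=24 'e': node 1→2
i=25 'e': node 2→3  → match P0@[23:25],P2@[24:25]
i=26 'd': node 3→0 (via fail)
i=27 'd': node 0→0
i=28 'b': node 0→1
i=29 'e': node 1→2
i=30 'e': node 2→3  → match P0@[28:30],P2@[29:30]
i=31 'b': node 3→1 (via fail)
i=32 'e': node 1→2
i=33 'e': node 2→3  → match P0@[31:33],P2@[32:33]
i=34 'c': node 3→4 (via fail)  → match P1@[34:34]
i=35 'c': node 4→4 (via fail)  → match P1@[35:35]
i=36 'b': node 4→1 (via fail)
i=37 'e': node 1→2
i=38 'c': node 2→4 (via fail)  → match P1@[38:38]
i=39 'b': node 4→1 (via fail)
i=40 'e': node 1→2
i=41 'e': node 2→3  → match P0@[39:41],P2@[40:41]
i=42 'c': node 3→4 (via fail)  → match P1@[42:42]
i=43 'c': node 4→4 (via fail)  → match P1@[43:43]
i=44 'c': node 4→4 (via fail)  → match P1@[44:44]
i=45 'b': node 4→1 (via fail)

Matches: [[5,0],[5,2],[7,1],[14,0],[14,2],[18,0],[18,2],[21,2],[25,0],[25,2],[30,0],[30,2],[33,0],[33,2],[34,1],[35,1],[38,1],[41,0],[41,2],[42,1],[43,1],[44,1]]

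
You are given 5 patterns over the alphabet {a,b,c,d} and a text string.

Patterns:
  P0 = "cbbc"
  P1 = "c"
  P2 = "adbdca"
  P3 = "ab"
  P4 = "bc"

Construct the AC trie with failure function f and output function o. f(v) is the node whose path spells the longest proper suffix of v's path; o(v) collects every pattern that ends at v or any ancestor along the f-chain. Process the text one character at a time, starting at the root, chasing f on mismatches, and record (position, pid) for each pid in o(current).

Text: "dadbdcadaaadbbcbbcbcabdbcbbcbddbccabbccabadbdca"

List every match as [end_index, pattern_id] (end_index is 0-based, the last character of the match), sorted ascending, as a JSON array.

Build automaton:
Trie (insert patterns):
  0='ε' goto a→5 b→12 c→1
  1='c' goto b→2  [P1 ends]
  2='cb' goto b→3
  3='cbb' goto c→4
  4='cbbc' goto ·  [P0 ends]
  5='a' goto b→11 d→6
  6='ad' goto b→7
  7='adb' goto d→8
  8='adbd' goto c→9
  9='adbdc' goto a→10
  10='adbdca' goto ·  [P2 ends]
  11='ab' goto ·  [P3 ends]
  12='b' goto c→13
  13='bc' goto ·  [P4 ends]

BFS fail/out derivation:
  fail(1) 'c': from fail(0)=0 chase 'c': 0 ⇒ 0;  out={1}∪out(0)={1}
  fail(5) 'a': from fail(0)=0 chase 'a': 0 ⇒ 0;  out=∅∪out(0)=∅
  fail(12) 'b': from fail(0)=0 chase 'b': 0 ⇒ 0;  out=∅∪out(0)=∅
  fail(2) 'cb': from fail(1)=0 chase 'b': 0 ⇒ 12;  out=∅∪out(12)=∅
  fail(6) 'ad': from fail(5)=0 chase 'd': 0 ⇒ 0;  out=∅∪out(0)=∅
  fail(11) 'ab': from fail(5)=0 chase 'b': 0 ⇒ 12;  out={3}∪out(12)={3}
  fail(13) 'bc': from fail(12)=0 chase 'c': 0 ⇒ 1;  out={4}∪out(1)={1,4}
  fail(3) 'cbb': from fail(2)=12 chase 'b': 12→0 ⇒ 12;  out=∅∪out(12)=∅
  fail(7) 'adb': from fail(6)=0 chase 'b': 0 ⇒ 12;  out=∅∪out(12)=∅
  fail(4) 'cbbc': from fail(3)=12 chase 'c': 12 ⇒ 13;  out={0}∪out(13)={0,1,4}
  fail(8) 'adbd': from fail(7)=12 chase 'd': 12→0 ⇒ 0;  out=∅∪out(0)=∅
  fail(9) 'adbdc': from fail(8)=0 chase 'c': 0 ⇒ 1;  out=∅∪out(1)={1}
  fail(10) 'adbdca': from fail(9)=1 chase 'a': 1→0 ⇒ 5;  out={2}∪out(5)={2}

Run:
i=0 'd': node 0→0
i=1 'a': node 0→5
i=2 'd': node 5→6
i=3 'b': node 6→7
i=4 'd': node 7→8
i=5 'c': node 8→9  emit P1@[5:5]
i=6 'a': node 9→10  emit P2@[1:6]
i=7 'd': node 10→6 ·f
i=8 'a': node 6→5 ·f
i=9 'a': node 5→5 ·f
i=10 'a': node 5→5 ·f
i=11 'd': node 5→6
i=12 'b': node 6→7
i=13 'b': node 7→12 ·f
i=14 'c': node 12→13  emit P1@[14:14],P4@[13:14]
i=15 'b': node 13→2 ·f
i=16 'b': node 2→3
i=17 'c': node 3→4  emit P0@[14:17],P1@[17:17],P4@[16:17]
i=18 'b': node 4→2 ·f
i=19 'c': node 2→13 ·f  emit P1@[19:19],P4@[18:19]
i=20 'a': node 13→5 ·f
i=21 'b': node 5→11  emit P3@[20:21]
i=22 'd': node 11→0 ·f
i=23 'b': node 0→12
i=24 'c': node 12→13  emit P1@[24:24],P4@[23:24]
i=25 'b': node 13→2 ·f
i=26 'b': node 2→3
i=27 'c': node 3→4  emit P0@[24:27],P1@[27:27],P4@[26:27]
i=28 'b': node 4→2 ·f
i=29 'd': node 2→0 ·f
i=30 'd': node 0→0
i=31 'b': node 0→12
i=32 'c': node 12→13  emit P1@[32:32],P4@[31:32]
i=33 'c': node 13→1 ·f  emit P1@[33:33]
i=34 'a': node 1→5 ·f
i=35 'b': node 5→11  emit P3@[34:35]
i=36 'b': node 11→12 ·f
i=37 'c': node 12→13  emit P1@[37:37],P4@[36:37]
i=38 'c': node 13→1 ·f  emit P1@[38:38]
i=39 'a': node 1→5 ·f
i=40 'b': node 5→11  emit P3@[39:40]
i=41 'a': node 11→5 ·f
i=42 'd': node 5→6
i=43 'b': node 6→7
i=44 'd': node 7→8
i=45 'c': node 8→9  emit P1@[45:45]
i=46 'a': node 9→10  emit P2@[41:46]

Matches: [[5,1],[6,2],[14,1],[14,4],[17,0],[17,1],[17,4],[19,1],[19,4],[21,3],[24,1],[24,4],[27,0],[27,1],[27,4],[32,1],[32,4],[33,1],[35,3],[37,1],[37,4],[38,1],[40,3],[45,1],[46,2]]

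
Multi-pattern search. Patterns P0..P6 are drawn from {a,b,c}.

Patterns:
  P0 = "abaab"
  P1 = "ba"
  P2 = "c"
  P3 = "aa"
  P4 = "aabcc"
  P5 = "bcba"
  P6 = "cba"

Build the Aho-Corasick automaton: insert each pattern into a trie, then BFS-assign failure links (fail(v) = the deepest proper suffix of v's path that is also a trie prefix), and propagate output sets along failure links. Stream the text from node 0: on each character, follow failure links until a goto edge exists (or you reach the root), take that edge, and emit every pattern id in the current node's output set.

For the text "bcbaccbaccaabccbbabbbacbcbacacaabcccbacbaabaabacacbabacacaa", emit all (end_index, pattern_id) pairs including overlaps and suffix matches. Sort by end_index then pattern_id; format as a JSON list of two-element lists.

Build:
Trie nodes:
  n0 'ε': a→1 b→6 c→8
  n1 'a': a→9 b→2
  n2 'ab': a→3
  n3 'aba': a→4
  n4 'abaa': b→5
  n5 'abaab': ·  ←P0
  n6 'b': a→7 c→13
  n7 'ba': ·  ←P1
  n8 'c': b→16  ←P2
  n9 'aa': b→10  ←P3
  n10 'aab': c→11
  n11 'aabc': c→12
  n12 'aabcc': ·  ←P4
  n13 'bc': b→14
  n14 'bcb': a→15
  n15 'bcba': ·  ←P5
  n16 'cb': a→17
  n17 'cba': ·  ←P6

Failure links (BFS by depth):
  n1('a'): parent n0 fail=0; on 'a' 0 → fail=0;  out ∅∪∅=∅
  n6('b'): parent n0 fail=0; on 'b' 0 → fail=0;  out ∅∪∅=∅
  n8('c'): parent n0 fail=0; on 'c' 0 → fail=0;  out {2}∪∅={2}
  n2('ab'): parent n1 fail=0; on 'b' 0 → fail=6;  out ∅∪∅=∅
  n7('ba'): parent n6 fail=0; on 'a' 0 → fail=1;  out {1}∪∅={1}
  n9('aa'): parent n1 fail=0; on 'a' 0 → fail=1;  out {3}∪∅={3}
  n13('bc'): parent n6 fail=0; on 'c' 0 → fail=8;  out ∅∪{2}={2}
  n16('cb'): parent n8 fail=0; on 'b' 0 → fail=6;  out ∅∪∅=∅
  n3('aba'): parent n2 fail=6; on 'a' 6 → fail=7;  out ∅∪{1}={1}
  n10('aab'): parent n9 fail=1; on 'b' 1 → fail=2;  out ∅∪∅=∅
  n14('bcb'): parent n13 fail=8; on 'b' 8 → fail=16;  out ∅∪∅=∅
  n17('cba'): parent n16 fail=6; on 'a' 6 → fail=7;  out {6}∪{1}={1,6}
  n4('abaa'): parent n3 fail=7; on 'a' 7→1 → fail=9;  out ∅∪{3}={3}
  n11('aabc'): parent n10 fail=2; on 'c' 2→6 → fail=13;  out ∅∪{2}={2}
  n15('bcba'): parent n14 fail=16; on 'a' 16 → fail=17;  out {5}∪{1,6}={1,5,6}
  n5('abaab'): parent n4 fail=9; on 'b' 9 → fail=10;  out {0}∪∅={0}
  n12('aabcc'): parent n11 fail=13; on 'c' 13→8→0 → fail=8;  out {4}∪{2}={2,4}

Scan:
pos 0 'b': at 6
pos 1 'c': at 13  emit P2@[1:1]
pos 2 'b': at 14
pos 3 'a': at 15  emit P1@[2:3],P5@[0:3],P6@[1:3]
pos 4 'c': at 8 ·f  emit P2@[4:4]
pos 5 'c': at 8 ·f  emit P2@[5:5]
pos 6 'b': at 16
pos 7 'a': at 17  emit P1@[6:7],P6@[5:7]
pos 8 'c': at 8 ·f  emit P2@[8:8]
pos 9 'c': at 8 ·f  emit P2@[9:9]
pos 10 'a': at 1 ·f
pos 11 'a': at 9  emit P3@[10:11]
pos 12 'b': at 10
pos 13 'c': at 11  emit P2@[13:13]
pos 14 'c': at 12  emit P2@[14:14],P4@[10:14]
pos 15 'b': at 16 ·f
pos 16 'b': at 6 ·f
pos 17 'a': at 7  emit P1@[16:17]
pos 18 'b': at 2 ·f
pos 19 'b': at 6 ·f
pos 20 'b': at 6 ·f
pos 21 'a': at 7  emit P1@[20:21]
pos 22 'c': at 8 ·f  emit P2@[22:22]
pos 23 'b': at 16
pos 24 'c': at 13 ·f  emit P2@[24:24]
pos 25 'b': at 14
pos 26 'a': at 15  emit P1@[25:26],P5@[23:26],P6@[24:26]
pos 27 'c': at 8 ·f  emit P2@[27:27]
pos 28 'a': at 1 ·f
pos 29 'c': at 8 ·f  emit P2@[29:29]
pos 30 'a': at 1 ·f
pos 31 'a': at 9  emit P3@[30:31]
pos 32 'b': at 10
pos 33 'c': at 11  emit P2@[33:33]
pos 34 'c': at 12  emit P2@[34:34],P4@[30:34]
pos 35 'c': at 8 ·f  emit P2@[35:35]
pos 36 'b': at 16
pos 37 'a': at 17  emit P1@[36:37],P6@[35:37]
pos 38 'c': at 8 ·f  emit P2@[38:38]
pos 39 'b': at 16
pos 40 'a': at 17  emit P1@[39:40],P6@[38:40]
pos 41 'a': at 9 ·f  emit P3@[40:41]
pos 42 'b': at 10
pos 43 'a': at 3 ·f  emit P1@[42:43]
pos 44 'a': at 4  emit P3@[43:44]
pos 45 'b': at 5  emit P0@[41:45]
pos 46 'a': at 3 ·f  emit P1@[45:46]
pos 47 'c': at 8 ·f  emit P2@[47:47]
pos 48 'a': at 1 ·f
pos 49 'c': at 8 ·f  emit P2@[49:49]
pos 50 'b': at 16
pos 51 'a': at 17  emit P1@[50:51],P6@[49:51]
pos 52 'b': at 2 ·f
pos 53 'a': at 3  emit P1@[52:53]
pos 54 'c': at 8 ·f  emit P2@[54:54]
pos 55 'a': at 1 ·f
pos 56 'c': at 8 ·f  emit P2@[56:56]
pos 57 'a': at 1 ·f
pos 58 'a': at 9  emit P3@[57:58]

Result: [[1,2],[3,1],[3,5],[3,6],[4,2],[5,2],[7,1],[7,6],[8,2],[9,2],[11,3],[13,2],[14,2],[14,4],[17,1],[21,1],[22,2],[24,2],[26,1],[26,5],[26,6],[27,2],[29,2],[31,3],[33,2],[34,2],[34,4],[35,2],[37,1],[37,6],[38,2],[40,1],[40,6],[41,3],[43,1],[44,3],[45,0],[46,1],[47,2],[49,2],[51,1],[51,6],[53,1],[54,2],[56,2],[58,3]]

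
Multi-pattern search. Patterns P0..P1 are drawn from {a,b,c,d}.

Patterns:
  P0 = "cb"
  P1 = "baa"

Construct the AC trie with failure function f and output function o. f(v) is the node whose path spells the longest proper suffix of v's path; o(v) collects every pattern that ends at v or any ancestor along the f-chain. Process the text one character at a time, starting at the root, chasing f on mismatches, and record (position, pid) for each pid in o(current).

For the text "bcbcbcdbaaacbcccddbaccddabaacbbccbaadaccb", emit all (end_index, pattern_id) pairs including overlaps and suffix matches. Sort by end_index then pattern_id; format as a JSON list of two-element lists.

Build:
Trie (insert patterns):
  n0 'ε': b→3 c→1
  n1 'c': b→2
  n2 'cb': ·  ←P0
  n3 'b': a→4
  n4 'ba': a→5
  n5 'baa': ·  ←P1

Failure links (BFS by depth):
  n1('c'): parent n0 fail=0; on 'c' 0 → fail=0;  out ∅∪∅=∅
  n3('b'): parent n0 fail=0; on 'b' 0 → fail=0;  out ∅∪∅=∅
  n2('cb'): parent n1 fail=0; on 'b' 0 → fail=3;  out {0}∪∅={0}
  n4('ba'): parent n3 fail=0; on 'a' 0 → fail=0;  out ∅∪∅=∅
  n5('baa'): parent n4 fail=0; on 'a' 0 → fail=0;  out {1}∪∅={1}

Scan:
pos 0 'b': at 3
pos 1 'c': at 1 (fail-walked)
pos 2 'b': at 2  emit P0@[1:2]
pos 3 'c': at 1 (fail-walked)
pos 4 'b': at 2  emit P0@[3:4]
pos 5 'c': at 1 (fail-walked)
pos 6 'd': at 0 (fail-walked)
pos 7 'b': at 3
pos 8 'a': at 4
pos 9 'a': at 5  emit P1@[7:9]
pos 10 'a': at 0 (fail-walked)
pos 11 'c': at 1
pos 12 'b': at 2  emit P0@[11:12]
pos 13 'c': at 1 (fail-walked)
pos 14 'c': at 1 (fail-walked)
pos 15 'c': at 1 (fail-walked)
pos 16 'd': at 0 (fail-walked)
pos 17 'd': at 0
pos 18 'b': at 3
pos 19 'a': at 4
pos 20 'c': at 1 (fail-walked)
pos 21 'c': at 1 (fail-walked)
pos 22 'd': at 0 (fail-walked)
pos 23 'd': at 0
pos 24 'a': at 0
pos 25 'b': at 3
pos 26 'a': at 4
pos 27 'a': at 5  emit P1@[25:27]
pos 28 'c': at 1 (fail-walked)
pos 29 'b': at 2  emit P0@[28:29]
pos 30 'b': at 3 (fail-walked)
pos 31 'c': at 1 (fail-walked)
pos 32 'c': at 1 (fail-walked)
pos 33 'b': at 2  emit P0@[32:33]
pos 34 'a': at 4 (fail-walked)
pos 35 'a': at 5  emit P1@[33:35]
pos 36 'd': at 0 (fail-walked)
pos 37 'a': at 0
pos 38 'c': at 1
pos 39 'c': at 1 (fail-walked)
pos 40 'b': at 2  emit P0@[39:40]

All matches (sorted): [[2,0],[4,0],[9,1],[12,0],[27,1],[29,0],[33,0],[35,1],[40,0]]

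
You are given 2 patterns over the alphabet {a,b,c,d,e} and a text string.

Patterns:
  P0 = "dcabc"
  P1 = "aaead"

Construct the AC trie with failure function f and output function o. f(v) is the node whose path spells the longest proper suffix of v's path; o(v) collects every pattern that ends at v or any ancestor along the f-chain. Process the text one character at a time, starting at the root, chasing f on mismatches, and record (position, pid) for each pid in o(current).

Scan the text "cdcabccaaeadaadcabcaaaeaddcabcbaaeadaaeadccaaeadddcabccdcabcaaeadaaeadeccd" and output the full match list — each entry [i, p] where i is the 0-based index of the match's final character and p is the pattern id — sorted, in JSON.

Build automaton:
Trie (insert patterns):
  0='ε' goto a→6 d→1
  1='d' goto c→2
  2='dc' goto a→3
  3='dca' goto b→4
  4='dcab' goto c→5
  5='dcabc' goto ·  [P0 ends]
  6='a' goto a→7
  7='aa' goto e→8
  8='aae' goto a→9
  9='aaea' goto d→10
  10='aaead' goto ·  [P1 ends]

BFS fail/out derivation:
  fail(1) 'd': from fail(0)=0 chase 'd': 0 ⇒ 0;  out=∅∪out(0)=∅
  fail(6) 'a': from fail(0)=0 chase 'a': 0 ⇒ 0;  out=∅∪out(0)=∅
  fail(2) 'dc': from fail(1)=0 chase 'c': 0 ⇒ 0;  out=∅∪out(0)=∅
  fail(7) 'aa': from fail(6)=0 chase 'a': 0 ⇒ 6;  out=∅∪out(6)=∅
  fail(3) 'dca': from fail(2)=0 chase 'a': 0 ⇒ 6;  out=∅∪out(6)=∅
  fail(8) 'aae': from fail(7)=6 chase 'e': 6→0 ⇒ 0;  out=∅∪out(0)=∅
  fail(4) 'dcab': from fail(3)=6 chase 'b': 6→0 ⇒ 0;  out=∅∪out(0)=∅
  fail(9) 'aaea': from fail(8)=0 chase 'a': 0 ⇒ 6;  out=∅∪out(6)=∅
  fail(5) 'dcabc': from fail(4)=0 chase 'c': 0 ⇒ 0;  out={0}∪out(0)={0}
  fail(10) 'aaead': from fail(9)=6 chase 'd': 6→0 ⇒ 1;  out={1}∪out(1)={1}

Text stream:
[0] read 'c'  n0⇒n0
[1] read 'd'  n0⇒n1
[2] read 'c'  n1⇒n2
[3] read 'a'  n2⇒n3
[4] read 'b'  n3⇒n4
[5] read 'c'  n4⇒n5  ** P0@[1:5]
[6] read 'c'  n5⇒n0 (fail-walked)
[7] read 'a'  n0⇒n6
[8] read 'a'  n6⇒n7
[9] read 'e'  n7⇒n8
[10] read 'a'  n8⇒n9
[11] read 'd'  n9⇒n10  ** P1@[7:11]
[12] read 'a'  n10⇒n6 (fail-walked)
[13] read 'a'  n6⇒n7
[14] read 'd'  n7⇒n1 (fail-walked)
[15] read 'c'  n1⇒n2
[16] read 'a'  n2⇒n3
[17] read 'b'  n3⇒n4
[18] read 'c'  n4⇒n5  ** P0@[14:18]
[19] read 'a'  n5⇒n6 (fail-walked)
[20] read 'a'  n6⇒n7
[21] read 'a'  n7⇒n7 (fail-walked)
[22] read 'e'  n7⇒n8
[23] read 'a'  n8⇒n9
[24] read 'd'  n9⇒n10  ** P1@[20:24]
[25] read 'd'  n10⇒n1 (fail-walked)
[26] read 'c'  n1⇒n2
[27] read 'a'  n2⇒n3
[28] read 'b'  n3⇒n4
[29] read 'c'  n4⇒n5  ** P0@[25:29]
[30] read 'b'  n5⇒n0 (fail-walked)
[31] read 'a'  n0⇒n6
[32] read 'a'  n6⇒n7
[33] read 'e'  n7⇒n8
[34] read 'a'  n8⇒n9
[35] read 'd'  n9⇒n10  ** P1@[31:35]
[36] read 'a'  n10⇒n6 (fail-walked)
[37] read 'a'  n6⇒n7
[38] read 'e'  n7⇒n8
[39] read 'a'  n8⇒n9
[40] read 'd'  n9⇒n10  ** P1@[36:40]
[41] read 'c'  n10⇒n2 (fail-walked)
[42] read 'c'  n2⇒n0 (fail-walked)
[43] read 'a'  n0⇒n6
[44] read 'a'  n6⇒n7
[45] read 'e'  n7⇒n8
[46] read 'a'  n8⇒n9
[47] read 'd'  n9⇒n10  ** P1@[43:47]
[48] read 'd'  n10⇒n1 (fail-walked)
[49] read 'd'  n1⇒n1 (fail-walked)
[50] read 'c'  n1⇒n2
[51] read 'a'  n2⇒n3
[52] read 'b'  n3⇒n4
[53] read 'c'  n4⇒n5  ** P0@[49:53]
[54] read 'c'  n5⇒n0 (fail-walked)
[55] read 'd'  n0⇒n1
[56] read 'c'  n1⇒n2
[57] read 'a'  n2⇒n3
[58] read 'b'  n3⇒n4
[59] read 'c'  n4⇒n5  ** P0@[55:59]
[60] read 'a'  n5⇒n6 (fail-walked)
[61] read 'a'  n6⇒n7
[62] read 'e'  n7⇒n8
[63] read 'a'  n8⇒n9
[64] read 'd'  n9⇒n10  ** P1@[60:64]
[65] read 'a'  n10⇒n6 (fail-walked)
[66] read 'a'  n6⇒n7
[67] read 'e'  n7⇒n8
[68] read 'a'  n8⇒n9
[69] read 'd'  n9⇒n10  ** P1@[65:69]
[70] read 'e'  n10⇒n0 (fail-walked)
[71] read 'c'  n0⇒n0
[72] read 'c'  n0⇒n0
[73] read 'd'  n0⇒n1

All matches (sorted): [[5,0],[11,1],[18,0],[24,1],[29,0],[35,1],[40,1],[47,1],[53,0],[59,0],[64,1],[69,1]]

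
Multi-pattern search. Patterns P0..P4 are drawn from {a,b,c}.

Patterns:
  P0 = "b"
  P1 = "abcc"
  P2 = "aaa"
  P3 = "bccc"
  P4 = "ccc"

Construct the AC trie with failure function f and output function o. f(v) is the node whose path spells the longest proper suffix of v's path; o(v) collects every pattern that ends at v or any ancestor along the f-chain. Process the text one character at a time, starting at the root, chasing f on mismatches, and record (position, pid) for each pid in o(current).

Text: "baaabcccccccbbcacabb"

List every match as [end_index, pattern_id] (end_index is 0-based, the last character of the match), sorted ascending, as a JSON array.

Build:
Trie (insert patterns):
  0='ε' goto a→2 b→1 c→11
  1='b' goto c→8  [P0 ends]
  2='a' goto a→6 b→3
  3='ab' goto c→4
  4='abc' goto c→5
  5='abcc' goto ·  [P1 ends]
  6='aa' goto a→7
  7='aaa' goto ·  [P2 ends]
  8='bc' goto c→9
  9='bcc' goto c→10
  10='bccc' goto ·  [P3 ends]
  11='c' goto c→12
  12='cc' goto c→13
  13='ccc' goto ·  [P4 ends]

BFS fail/out derivation:
  fail(1) 'b': from fail(0)=0 chase 'b': 0 ⇒ 0;  out={0}∪out(0)={0}
  fail(2) 'a': from fail(0)=0 chase 'a': 0 ⇒ 0;  out=∅∪out(0)=∅
  fail(11) 'c': from fail(0)=0 chase 'c': 0 ⇒ 0;  out=∅∪out(0)=∅
  fail(3) 'ab': from fail(2)=0 chase 'b': 0 ⇒ 1;  out=∅∪out(1)={0}
  fail(6) 'aa': from fail(2)=0 chase 'a': 0 ⇒ 2;  out=∅∪out(2)=∅
  fail(8) 'bc': from fail(1)=0 chase 'c': 0 ⇒ 11;  out=∅∪out(11)=∅
  fail(12) 'cc': from fail(11)=0 chase 'c': 0 ⇒ 11;  out=∅∪out(11)=∅
  fail(4) 'abc': from fail(3)=1 chase 'c': 1 ⇒ 8;  out=∅∪out(8)=∅
  fail(7) 'aaa': from fail(6)=2 chase 'a': 2 ⇒ 6;  out={2}∪out(6)={2}
  fail(9) 'bcc': from fail(8)=11 chase 'c': 11 ⇒ 12;  out=∅∪out(12)=∅
  fail(13) 'ccc': from fail(12)=11 chase 'c': 11 ⇒ 12;  out={4}∪out(12)={4}
  fail(5) 'abcc': from fail(4)=8 chase 'c': 8 ⇒ 9;  out={1}∪out(9)={1}
  fail(10) 'bccc': from fail(9)=12 chase 'c': 12 ⇒ 13;  out={3}∪out(13)={3,4}

Run:
i=0 'b': node 0→1  → match P0@[0:0]
i=1 'a': node 1→2 (fail-walked)
i=2 'a': node 2→6
i=3 'a': node 6→7  → match P2@[1:3]
i=4 'b': node 7→3 (fail-walked)  → match P0@[4:4]
i=5 'c': node 3→4
i=6 'c': node 4→5  → match P1@[3:6]
i=7 'c': node 5→10 (fail-walked)  → match P3@[4:7],P4@[5:7]
i=8 'c': node 10→13 (fail-walked)  → match P4@[6:8]
i=9 'c': node 13→13 (fail-walked)  → match P4@[7:9]
i=10 'c': node 13→13 (fail-walked)  → match P4@[8:10]
i=11 'c': node 13→13 (fail-walked)  → match P4@[9:11]
i=12 'b': node 13→1 (fail-walked)  → match P0@[12:12]
i=13 'b': node 1→1 (fail-walked)  → match P0@[13:13]
i=14 'c': node 1→8
i=15 'a': node 8→2 (fail-walked)
i=16 'c': node 2→11 (fail-walked)
i=17 'a': node 11→2 (fail-walked)
i=18 'b': node 2→3  → match P0@[18:18]
i=19 'b': node 3→1 (fail-walked)  → match P0@[19:19]

All matches (sorted): [[0,0],[3,2],[4,0],[6,1],[7,3],[7,4],[8,4],[9,4],[10,4],[11,4],[12,0],[13,0],[18,0],[19,0]]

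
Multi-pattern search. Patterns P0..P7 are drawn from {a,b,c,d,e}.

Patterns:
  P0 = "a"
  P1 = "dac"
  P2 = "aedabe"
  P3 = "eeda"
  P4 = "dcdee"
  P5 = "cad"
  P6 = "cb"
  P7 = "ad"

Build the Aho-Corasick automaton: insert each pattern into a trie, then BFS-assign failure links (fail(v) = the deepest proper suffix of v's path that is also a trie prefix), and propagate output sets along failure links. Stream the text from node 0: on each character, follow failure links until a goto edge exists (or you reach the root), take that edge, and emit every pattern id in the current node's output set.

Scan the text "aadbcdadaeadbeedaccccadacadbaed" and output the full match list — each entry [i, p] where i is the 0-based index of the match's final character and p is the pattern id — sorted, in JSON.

Build automaton:
Trie (insert patterns):
  n0 'ε': a→1 c→18 d→2 e→10
  n1 'a': d→22 e→5  ←P0
  n2 'd': a→3 c→14
  n3 'da': c→4
  n4 'dac': ·  ←P1
  n5 'ae': d→6
  n6 'aed': a→7
  n7 'aeda': b→8
  n8 'aedab': e→9
  n9 'aedabe': ·  ←P2
  n10 'e': e→11
  n11 'ee': d→12
  n12 'eed': a→13
  n13 'eeda': ·  ←P3
  n14 'dc': d→15
  n15 'dcd': e→16
  n16 'dcde': e→17
  n17 'dcdee': ·  ←P4
  n18 'c': a→19 b→21
  n19 'ca': d→20
  n20 'cad': ·  ←P5
  n21 'cb': ·  ←P6
  n22 'ad': ·  ←P7

Failure links (BFS by depth):
  n1('a'): parent n0 fail=0; on 'a' 0 → fail=0;  out {0}∪∅={0}
  n2('d'): parent n0 fail=0; on 'd' 0 → fail=0;  out ∅∪∅=∅
  n10('e'): parent n0 fail=0; on 'e' 0 → fail=0;  out ∅∪∅=∅
  n18('c'): parent n0 fail=0; on 'c' 0 → fail=0;  out ∅∪∅=∅
  n3('da'): parent n2 fail=0; on 'a' 0 → fail=1;  out ∅∪{0}={0}
  n5('ae'): parent n1 fail=0; on 'e' 0 → fail=10;  out ∅∪∅=∅
  n11('ee'): parent n10 fail=0; on 'e' 0 → fail=10;  out ∅∪∅=∅
  n14('dc'): parent n2 fail=0; on 'c' 0 → fail=18;  out ∅∪∅=∅
  n19('ca'): parent n18 fail=0; on 'a' 0 → fail=1;  out ∅∪{0}={0}
  n21('cb'): parent n18 fail=0; on 'b' 0 → fail=0;  out {6}∪∅={6}
  n22('ad'): parent n1 fail=0; on 'd' 0 → fail=2;  out {7}∪∅={7}
  n4('dac'): parent n3 fail=1; on 'c' 1→0 → fail=18;  out {1}∪∅={1}
  n6('aed'): parent n5 fail=10; on 'd' 10→0 → fail=2;  out ∅∪∅=∅
  n12('eed'): parent n11 fail=10; on 'd' 10→0 → fail=2;  out ∅∪∅=∅
  n15('dcd'): parent n14 fail=18; on 'd' 18→0 → fail=2;  out ∅∪∅=∅
  n20('cad'): parent n19 fail=1; on 'd' 1 → fail=22;  out {5}∪{7}={5,7}
  n7('aeda'): parent n6 fail=2; on 'a' 2 → fail=3;  out ∅∪{0}={0}
  n13('eeda'): parent n12 fail=2; on 'a' 2 → fail=3;  out {3}∪{0}={0,3}
  n16('dcde'): parent n15 fail=2; on 'e' 2→0 → fail=10;  out ∅∪∅=∅
  n8('aedab'): parent n7 fail=3; on 'b' 3→1→0 → fail=0;  out ∅∪∅=∅
  n17('dcdee'): parent n16 fail=10; on 'e' 10 → fail=11;  out {4}∪∅={4}
  n9('aedabe'): parent n8 fail=0; on 'e' 0 → fail=10;  out {2}∪∅={2}

Run:
[0] read 'a'  n0⇒n1  → match P0@[0:0]
[1] read 'a'  n1⇒n1 (fail-walked)  → match P0@[1:1]
[2] read 'd'  n1⇒n22  → match P7@[1:2]
[3] read 'b'  n22⇒n0 (fail-walked)
[4] read 'c'  n0⇒n18
[5] read 'd'  n18⇒n2 (fail-walked)
[6] read 'a'  n2⇒n3  → match P0@[6:6]
[7] read 'd'  n3⇒n22 (fail-walked)  → match P7@[6:7]
[8] read 'a'  n22⇒n3 (fail-walked)  → match P0@[8:8]
[9] read 'e'  n3⇒n5 (fail-walked)
[10] read 'a'  n5⇒n1 (fail-walked)  → match P0@[10:10]
[11] read 'd'  n1⇒n22  → match P7@[10:11]
[12] read 'b'  n22⇒n0 (fail-walked)
[13] read 'e'  n0⇒n10
[14] read 'e'  n10⇒n11
[15] read 'd'  n11⇒n12
[16] read 'a'  n12⇒n13  → match P0@[16:16],P3@[13:16]
[17] read 'c'  n13⇒n4 (fail-walked)  → match P1@[15:17]
[18] read 'c'  n4⇒n18 (fail-walked)
[19] read 'c'  n18⇒n18 (fail-walked)
[20] read 'c'  n18⇒n18 (fail-walked)
[21] read 'a'  n18⇒n19  → match P0@[21:21]
[22] read 'd'  n19⇒n20  → match P5@[20:22],P7@[21:22]
[23] read 'a'  n20⇒n3 (fail-walked)  → match P0@[23:23]
[24] read 'c'  n3⇒n4  → match P1@[22:24]
[25] read 'a'  n4⇒n19 (fail-walked)  → match P0@[25:25]
[26] read 'd'  n19⇒n20  → match P5@[24:26],P7@[25:26]
[27] read 'b'  n20⇒n0 (fail-walked)
[28] read 'a'  n0⇒n1  → match P0@[28:28]
[29] read 'e'  n1⇒n5
[30] read 'd'  n5⇒n6

All matches (sorted): [[0,0],[1,0],[2,7],[6,0],[7,7],[8,0],[10,0],[11,7],[16,0],[16,3],[17,1],[21,0],[22,5],[22,7],[23,0],[24,1],[25,0],[26,5],[26,7],[28,0]]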